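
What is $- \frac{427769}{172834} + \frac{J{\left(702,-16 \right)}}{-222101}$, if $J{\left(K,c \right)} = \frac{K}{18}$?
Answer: $- \frac{95014663195}{38386604234} \approx -2.4752$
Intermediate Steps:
$J{\left(K,c \right)} = \frac{K}{18}$ ($J{\left(K,c \right)} = K \frac{1}{18} = \frac{K}{18}$)
$- \frac{427769}{172834} + \frac{J{\left(702,-16 \right)}}{-222101} = - \frac{427769}{172834} + \frac{\frac{1}{18} \cdot 702}{-222101} = \left(-427769\right) \frac{1}{172834} + 39 \left(- \frac{1}{222101}\right) = - \frac{427769}{172834} - \frac{39}{222101} = - \frac{95014663195}{38386604234}$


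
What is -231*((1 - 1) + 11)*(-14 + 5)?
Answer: 22869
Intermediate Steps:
-231*((1 - 1) + 11)*(-14 + 5) = -231*(0 + 11)*(-9) = -2541*(-9) = -231*(-99) = 22869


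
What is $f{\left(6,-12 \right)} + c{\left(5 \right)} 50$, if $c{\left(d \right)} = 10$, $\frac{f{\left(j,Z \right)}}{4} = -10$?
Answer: $460$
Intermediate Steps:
$f{\left(j,Z \right)} = -40$ ($f{\left(j,Z \right)} = 4 \left(-10\right) = -40$)
$f{\left(6,-12 \right)} + c{\left(5 \right)} 50 = -40 + 10 \cdot 50 = -40 + 500 = 460$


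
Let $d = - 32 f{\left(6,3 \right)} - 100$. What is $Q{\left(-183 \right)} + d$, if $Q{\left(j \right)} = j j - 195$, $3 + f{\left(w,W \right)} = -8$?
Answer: $33546$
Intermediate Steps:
$f{\left(w,W \right)} = -11$ ($f{\left(w,W \right)} = -3 - 8 = -11$)
$Q{\left(j \right)} = -195 + j^{2}$ ($Q{\left(j \right)} = j^{2} - 195 = -195 + j^{2}$)
$d = 252$ ($d = \left(-32\right) \left(-11\right) - 100 = 352 - 100 = 252$)
$Q{\left(-183 \right)} + d = \left(-195 + \left(-183\right)^{2}\right) + 252 = \left(-195 + 33489\right) + 252 = 33294 + 252 = 33546$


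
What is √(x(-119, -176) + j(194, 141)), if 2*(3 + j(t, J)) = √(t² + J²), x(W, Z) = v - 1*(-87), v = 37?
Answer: √(484 + 2*√57517)/2 ≈ 15.521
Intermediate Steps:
x(W, Z) = 124 (x(W, Z) = 37 - 1*(-87) = 37 + 87 = 124)
j(t, J) = -3 + √(J² + t²)/2 (j(t, J) = -3 + √(t² + J²)/2 = -3 + √(J² + t²)/2)
√(x(-119, -176) + j(194, 141)) = √(124 + (-3 + √(141² + 194²)/2)) = √(124 + (-3 + √(19881 + 37636)/2)) = √(124 + (-3 + √57517/2)) = √(121 + √57517/2)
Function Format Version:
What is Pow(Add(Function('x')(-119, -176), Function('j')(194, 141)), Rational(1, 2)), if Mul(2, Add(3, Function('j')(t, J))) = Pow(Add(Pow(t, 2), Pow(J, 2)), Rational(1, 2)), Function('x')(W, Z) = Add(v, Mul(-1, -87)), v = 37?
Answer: Mul(Rational(1, 2), Pow(Add(484, Mul(2, Pow(57517, Rational(1, 2)))), Rational(1, 2))) ≈ 15.521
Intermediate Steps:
Function('x')(W, Z) = 124 (Function('x')(W, Z) = Add(37, Mul(-1, -87)) = Add(37, 87) = 124)
Function('j')(t, J) = Add(-3, Mul(Rational(1, 2), Pow(Add(Pow(J, 2), Pow(t, 2)), Rational(1, 2)))) (Function('j')(t, J) = Add(-3, Mul(Rational(1, 2), Pow(Add(Pow(t, 2), Pow(J, 2)), Rational(1, 2)))) = Add(-3, Mul(Rational(1, 2), Pow(Add(Pow(J, 2), Pow(t, 2)), Rational(1, 2)))))
Pow(Add(Function('x')(-119, -176), Function('j')(194, 141)), Rational(1, 2)) = Pow(Add(124, Add(-3, Mul(Rational(1, 2), Pow(Add(Pow(141, 2), Pow(194, 2)), Rational(1, 2))))), Rational(1, 2)) = Pow(Add(124, Add(-3, Mul(Rational(1, 2), Pow(Add(19881, 37636), Rational(1, 2))))), Rational(1, 2)) = Pow(Add(124, Add(-3, Mul(Rational(1, 2), Pow(57517, Rational(1, 2))))), Rational(1, 2)) = Pow(Add(121, Mul(Rational(1, 2), Pow(57517, Rational(1, 2)))), Rational(1, 2))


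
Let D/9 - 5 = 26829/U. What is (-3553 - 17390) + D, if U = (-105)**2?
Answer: -25573221/1225 ≈ -20876.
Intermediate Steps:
U = 11025
D = 81954/1225 (D = 45 + 9*(26829/11025) = 45 + 9*(26829*(1/11025)) = 45 + 9*(2981/1225) = 45 + 26829/1225 = 81954/1225 ≈ 66.901)
(-3553 - 17390) + D = (-3553 - 17390) + 81954/1225 = -20943 + 81954/1225 = -25573221/1225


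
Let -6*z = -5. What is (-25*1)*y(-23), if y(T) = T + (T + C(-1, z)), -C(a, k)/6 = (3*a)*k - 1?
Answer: 625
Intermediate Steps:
z = 5/6 (z = -1/6*(-5) = 5/6 ≈ 0.83333)
C(a, k) = 6 - 18*a*k (C(a, k) = -6*((3*a)*k - 1) = -6*(3*a*k - 1) = -6*(-1 + 3*a*k) = 6 - 18*a*k)
y(T) = 21 + 2*T (y(T) = T + (T + (6 - 18*(-1)*5/6)) = T + (T + (6 + 15)) = T + (T + 21) = T + (21 + T) = 21 + 2*T)
(-25*1)*y(-23) = (-25*1)*(21 + 2*(-23)) = -25*(21 - 46) = -25*(-25) = 625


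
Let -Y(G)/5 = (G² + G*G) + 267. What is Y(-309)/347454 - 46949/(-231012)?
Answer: -11364908383/4459224636 ≈ -2.5486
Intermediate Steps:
Y(G) = -1335 - 10*G² (Y(G) = -5*((G² + G*G) + 267) = -5*((G² + G²) + 267) = -5*(2*G² + 267) = -5*(267 + 2*G²) = -1335 - 10*G²)
Y(-309)/347454 - 46949/(-231012) = (-1335 - 10*(-309)²)/347454 - 46949/(-231012) = (-1335 - 10*95481)*(1/347454) - 46949*(-1/231012) = (-1335 - 954810)*(1/347454) + 46949/231012 = -956145*1/347454 + 46949/231012 = -318715/115818 + 46949/231012 = -11364908383/4459224636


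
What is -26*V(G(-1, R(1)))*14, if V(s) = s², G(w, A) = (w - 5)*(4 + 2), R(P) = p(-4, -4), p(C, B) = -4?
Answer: -471744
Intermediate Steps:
R(P) = -4
G(w, A) = -30 + 6*w (G(w, A) = (-5 + w)*6 = -30 + 6*w)
-26*V(G(-1, R(1)))*14 = -26*(-30 + 6*(-1))²*14 = -26*(-30 - 6)²*14 = -26*(-36)²*14 = -26*1296*14 = -33696*14 = -471744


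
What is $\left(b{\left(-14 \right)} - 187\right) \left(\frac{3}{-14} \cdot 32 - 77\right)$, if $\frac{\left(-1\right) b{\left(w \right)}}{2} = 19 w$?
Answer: $- \frac{202515}{7} \approx -28931.0$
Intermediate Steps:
$b{\left(w \right)} = - 38 w$ ($b{\left(w \right)} = - 2 \cdot 19 w = - 38 w$)
$\left(b{\left(-14 \right)} - 187\right) \left(\frac{3}{-14} \cdot 32 - 77\right) = \left(\left(-38\right) \left(-14\right) - 187\right) \left(\frac{3}{-14} \cdot 32 - 77\right) = \left(532 - 187\right) \left(3 \left(- \frac{1}{14}\right) 32 - 77\right) = 345 \left(\left(- \frac{3}{14}\right) 32 - 77\right) = 345 \left(- \frac{48}{7} - 77\right) = 345 \left(- \frac{587}{7}\right) = - \frac{202515}{7}$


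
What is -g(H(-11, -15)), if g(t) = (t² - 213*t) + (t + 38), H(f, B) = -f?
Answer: 2173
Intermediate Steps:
g(t) = 38 + t² - 212*t (g(t) = (t² - 213*t) + (38 + t) = 38 + t² - 212*t)
-g(H(-11, -15)) = -(38 + (-1*(-11))² - (-212)*(-11)) = -(38 + 11² - 212*11) = -(38 + 121 - 2332) = -1*(-2173) = 2173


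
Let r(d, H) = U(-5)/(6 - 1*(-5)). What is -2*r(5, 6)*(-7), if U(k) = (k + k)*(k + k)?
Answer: 1400/11 ≈ 127.27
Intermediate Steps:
U(k) = 4*k**2 (U(k) = (2*k)*(2*k) = 4*k**2)
r(d, H) = 100/11 (r(d, H) = (4*(-5)**2)/(6 - 1*(-5)) = (4*25)/(6 + 5) = 100/11)
-2*r(5, 6)*(-7) = -2*100/11*(-7) = -200/11*(-7) = 1400/11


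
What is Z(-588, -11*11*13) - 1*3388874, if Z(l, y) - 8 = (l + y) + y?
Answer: -3392600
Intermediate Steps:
Z(l, y) = 8 + l + 2*y (Z(l, y) = 8 + ((l + y) + y) = 8 + (l + 2*y) = 8 + l + 2*y)
Z(-588, -11*11*13) - 1*3388874 = (8 - 588 + 2*(-11*11*13)) - 1*3388874 = (8 - 588 + 2*(-121*13)) - 3388874 = (8 - 588 + 2*(-1573)) - 3388874 = (8 - 588 - 3146) - 3388874 = -3726 - 3388874 = -3392600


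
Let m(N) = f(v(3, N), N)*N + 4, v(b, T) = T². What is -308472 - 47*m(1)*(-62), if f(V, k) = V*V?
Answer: -293902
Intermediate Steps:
f(V, k) = V²
m(N) = 4 + N⁵ (m(N) = (N²)²*N + 4 = N⁴*N + 4 = N⁵ + 4 = 4 + N⁵)
-308472 - 47*m(1)*(-62) = -308472 - 47*(4 + 1⁵)*(-62) = -308472 - 47*(4 + 1)*(-62) = -308472 - 47*5*(-62) = -308472 - 235*(-62) = -308472 - 1*(-14570) = -308472 + 14570 = -293902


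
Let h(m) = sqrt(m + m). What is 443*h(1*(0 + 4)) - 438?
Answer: -438 + 886*sqrt(2) ≈ 814.99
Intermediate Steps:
h(m) = sqrt(2)*sqrt(m) (h(m) = sqrt(2*m) = sqrt(2)*sqrt(m))
443*h(1*(0 + 4)) - 438 = 443*(sqrt(2)*sqrt(1*(0 + 4))) - 438 = 443*(sqrt(2)*sqrt(1*4)) - 438 = 443*(sqrt(2)*sqrt(4)) - 438 = 443*(sqrt(2)*2) - 438 = 443*(2*sqrt(2)) - 438 = 886*sqrt(2) - 438 = -438 + 886*sqrt(2)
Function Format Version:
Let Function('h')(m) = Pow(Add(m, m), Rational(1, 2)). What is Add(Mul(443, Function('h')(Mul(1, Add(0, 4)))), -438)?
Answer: Add(-438, Mul(886, Pow(2, Rational(1, 2)))) ≈ 814.99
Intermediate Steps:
Function('h')(m) = Mul(Pow(2, Rational(1, 2)), Pow(m, Rational(1, 2))) (Function('h')(m) = Pow(Mul(2, m), Rational(1, 2)) = Mul(Pow(2, Rational(1, 2)), Pow(m, Rational(1, 2))))
Add(Mul(443, Function('h')(Mul(1, Add(0, 4)))), -438) = Add(Mul(443, Mul(Pow(2, Rational(1, 2)), Pow(Mul(1, Add(0, 4)), Rational(1, 2)))), -438) = Add(Mul(443, Mul(Pow(2, Rational(1, 2)), Pow(Mul(1, 4), Rational(1, 2)))), -438) = Add(Mul(443, Mul(Pow(2, Rational(1, 2)), Pow(4, Rational(1, 2)))), -438) = Add(Mul(443, Mul(Pow(2, Rational(1, 2)), 2)), -438) = Add(Mul(443, Mul(2, Pow(2, Rational(1, 2)))), -438) = Add(Mul(886, Pow(2, Rational(1, 2))), -438) = Add(-438, Mul(886, Pow(2, Rational(1, 2))))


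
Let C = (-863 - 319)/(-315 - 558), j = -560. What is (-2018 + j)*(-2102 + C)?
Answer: 1575900464/291 ≈ 5.4155e+6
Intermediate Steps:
C = 394/291 (C = -1182/(-873) = -1182*(-1/873) = 394/291 ≈ 1.3540)
(-2018 + j)*(-2102 + C) = (-2018 - 560)*(-2102 + 394/291) = -2578*(-611288/291) = 1575900464/291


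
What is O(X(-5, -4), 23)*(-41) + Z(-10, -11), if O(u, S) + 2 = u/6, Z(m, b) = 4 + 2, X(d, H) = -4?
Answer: 346/3 ≈ 115.33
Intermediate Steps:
Z(m, b) = 6
O(u, S) = -2 + u/6
O(X(-5, -4), 23)*(-41) + Z(-10, -11) = (-2 + (1/6)*(-4))*(-41) + 6 = (-2 - 2/3)*(-41) + 6 = -8/3*(-41) + 6 = 328/3 + 6 = 346/3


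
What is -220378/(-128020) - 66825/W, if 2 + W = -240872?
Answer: 7704783359/3854586185 ≈ 1.9989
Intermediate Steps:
W = -240874 (W = -2 - 240872 = -240874)
-220378/(-128020) - 66825/W = -220378/(-128020) - 66825/(-240874) = -220378*(-1/128020) - 66825*(-1/240874) = 110189/64010 + 66825/240874 = 7704783359/3854586185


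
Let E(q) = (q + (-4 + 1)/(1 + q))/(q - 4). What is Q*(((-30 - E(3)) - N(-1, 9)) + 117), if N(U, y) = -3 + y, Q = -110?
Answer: -18315/2 ≈ -9157.5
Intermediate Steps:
E(q) = (q - 3/(1 + q))/(-4 + q)
Q*(((-30 - E(3)) - N(-1, 9)) + 117) = -110*(((-30 - (3 - 1*3 - 1*3**2)/(4 - 1*3**2 + 3*3)) - (-3 + 9)) + 117) = -110*(((-30 - (3 - 3 - 1*9)/(4 - 1*9 + 9)) - 1*6) + 117) = -110*(((-30 - (3 - 3 - 9)/(4 - 9 + 9)) - 6) + 117) = -110*(((-30 - (-9)/4) - 6) + 117) = -110*(((-30 - 1*(-9/4)) - 6) + 117) = -110*(((-30 + 9/4) - 6) + 117) = -110*((-111/4 - 6) + 117) = -110*(-135/4 + 117) = -110*333/4 = -18315/2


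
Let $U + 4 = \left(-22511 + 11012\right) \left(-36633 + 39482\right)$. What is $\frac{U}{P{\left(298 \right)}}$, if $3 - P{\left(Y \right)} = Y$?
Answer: $\frac{6552131}{59} \approx 1.1105 \cdot 10^{5}$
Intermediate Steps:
$P{\left(Y \right)} = 3 - Y$
$U = -32760655$ ($U = -4 + \left(-22511 + 11012\right) \left(-36633 + 39482\right) = -4 - 32760651 = -32760655$)
$\frac{U}{P{\left(298 \right)}} = - \frac{32760655}{3 - 298} = - \frac{32760655}{-295} = \left(-32760655\right) \left(- \frac{1}{295}\right) = \frac{6552131}{59}$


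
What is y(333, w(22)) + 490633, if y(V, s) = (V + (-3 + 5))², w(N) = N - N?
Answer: 602858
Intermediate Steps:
w(N) = 0
y(V, s) = (2 + V)² (y(V, s) = (V + 2)² = (2 + V)²)
y(333, w(22)) + 490633 = (2 + 333)² + 490633 = 335² + 490633 = 112225 + 490633 = 602858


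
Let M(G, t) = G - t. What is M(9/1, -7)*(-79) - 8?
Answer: -1272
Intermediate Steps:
M(9/1, -7)*(-79) - 8 = (9/1 - 1*(-7))*(-79) - 8 = (9*1 + 7)*(-79) - 8 = (9 + 7)*(-79) - 8 = 16*(-79) - 8 = -1264 - 8 = -1272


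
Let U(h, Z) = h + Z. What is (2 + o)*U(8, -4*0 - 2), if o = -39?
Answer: -222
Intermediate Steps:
U(h, Z) = Z + h
(2 + o)*U(8, -4*0 - 2) = (2 - 39)*((-4*0 - 2) + 8) = -37*((0 - 2) + 8) = -37*(-2 + 8) = -37*6 = -222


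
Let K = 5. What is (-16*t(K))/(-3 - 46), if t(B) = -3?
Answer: -48/49 ≈ -0.97959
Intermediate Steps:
(-16*t(K))/(-3 - 46) = (-16*(-3))/(-3 - 46) = 48/(-49) = 48*(-1/49) = -48/49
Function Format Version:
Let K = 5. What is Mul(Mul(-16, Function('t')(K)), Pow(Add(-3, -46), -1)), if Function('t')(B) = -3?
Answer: Rational(-48, 49) ≈ -0.97959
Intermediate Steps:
Mul(Mul(-16, Function('t')(K)), Pow(Add(-3, -46), -1)) = Mul(Mul(-16, -3), Pow(Add(-3, -46), -1)) = Mul(48, Pow(-49, -1)) = Mul(48, Rational(-1, 49)) = Rational(-48, 49)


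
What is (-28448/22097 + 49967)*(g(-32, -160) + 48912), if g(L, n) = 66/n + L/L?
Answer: 4320321098109457/1767760 ≈ 2.4440e+9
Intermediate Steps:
g(L, n) = 1 + 66/n (g(L, n) = 66/n + 1 = 1 + 66/n)
(-28448/22097 + 49967)*(g(-32, -160) + 48912) = (-28448/22097 + 49967)*((66 - 160)/(-160) + 48912) = (-28448*1/22097 + 49967)*(-1/160*(-94) + 48912) = (-28448/22097 + 49967)*(47/80 + 48912) = (1104092351/22097)*(3913007/80) = 4320321098109457/1767760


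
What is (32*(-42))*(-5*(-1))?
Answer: -6720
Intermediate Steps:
(32*(-42))*(-5*(-1)) = -1344*5 = -6720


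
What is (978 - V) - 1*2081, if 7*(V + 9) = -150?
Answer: -7508/7 ≈ -1072.6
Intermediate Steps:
V = -213/7 (V = -9 + (1/7)*(-150) = -9 - 150/7 = -213/7 ≈ -30.429)
(978 - V) - 1*2081 = (978 - 1*(-213/7)) - 1*2081 = (978 + 213/7) - 2081 = 7059/7 - 2081 = -7508/7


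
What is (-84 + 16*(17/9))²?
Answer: 234256/81 ≈ 2892.1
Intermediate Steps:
(-84 + 16*(17/9))² = (-84 + 272/9)² = (-484/9)² = 234256/81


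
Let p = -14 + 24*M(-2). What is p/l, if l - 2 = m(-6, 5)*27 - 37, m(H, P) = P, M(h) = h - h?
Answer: -7/50 ≈ -0.14000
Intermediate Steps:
M(h) = 0
l = 100 (l = 2 + (5*27 - 37) = 2 + (135 - 37) = 2 + 98 = 100)
p = -14 (p = -14 + 24*0 = -14 + 0 = -14)
p/l = -14/100 = -14*1/100 = -7/50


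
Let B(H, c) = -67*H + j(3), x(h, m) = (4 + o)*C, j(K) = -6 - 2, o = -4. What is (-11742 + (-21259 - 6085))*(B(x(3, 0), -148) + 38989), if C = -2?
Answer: -1523611366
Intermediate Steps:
j(K) = -8
x(h, m) = 0 (x(h, m) = (4 - 4)*(-2) = 0*(-2) = 0)
B(H, c) = -8 - 67*H (B(H, c) = -67*H - 8 = -8 - 67*H)
(-11742 + (-21259 - 6085))*(B(x(3, 0), -148) + 38989) = (-11742 + (-21259 - 6085))*((-8 - 67*0) + 38989) = (-11742 - 27344)*((-8 + 0) + 38989) = -39086*(-8 + 38989) = -39086*38981 = -1523611366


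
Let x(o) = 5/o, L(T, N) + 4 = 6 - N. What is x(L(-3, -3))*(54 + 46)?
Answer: 100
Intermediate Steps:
L(T, N) = 2 - N (L(T, N) = -4 + (6 - N) = 2 - N)
x(L(-3, -3))*(54 + 46) = (5/(2 - 1*(-3)))*(54 + 46) = (5/(2 + 3))*100 = (5/5)*100 = (5*(⅕))*100 = 1*100 = 100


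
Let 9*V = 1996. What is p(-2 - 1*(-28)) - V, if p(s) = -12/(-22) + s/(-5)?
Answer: -112084/495 ≈ -226.43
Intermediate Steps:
p(s) = 6/11 - s/5 (p(s) = -12*(-1/22) + s*(-⅕) = 6/11 - s/5)
V = 1996/9 (V = (⅑)*1996 = 1996/9 ≈ 221.78)
p(-2 - 1*(-28)) - V = (6/11 - (-2 - 1*(-28))/5) - 1*1996/9 = (6/11 - (-2 + 28)/5) - 1996/9 = (6/11 - ⅕*26) - 1996/9 = (6/11 - 26/5) - 1996/9 = -256/55 - 1996/9 = -112084/495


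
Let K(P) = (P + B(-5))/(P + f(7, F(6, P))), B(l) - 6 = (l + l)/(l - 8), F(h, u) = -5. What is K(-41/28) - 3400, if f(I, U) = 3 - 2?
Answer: -576531/169 ≈ -3411.4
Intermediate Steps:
f(I, U) = 1
B(l) = 6 + 2*l/(-8 + l) (B(l) = 6 + (l + l)/(l - 8) = 6 + (2*l)/(-8 + l) = 6 + 2*l/(-8 + l))
K(P) = (88/13 + P)/(1 + P) (K(P) = (P + 8*(-6 - 5)/(-8 - 5))/(P + 1) = (P + 8*(-11)/(-13))/(1 + P) = (P + 8*(-1/13)*(-11))/(1 + P) = (P + 88/13)/(1 + P) = (88/13 + P)/(1 + P))
K(-41/28) - 3400 = (88/13 - 41/28)/(1 - 41/28) - 3400 = (1931/364)/(-13/28) - 3400 = -28/13*1931/364 - 3400 = -1931/169 - 3400 = -576531/169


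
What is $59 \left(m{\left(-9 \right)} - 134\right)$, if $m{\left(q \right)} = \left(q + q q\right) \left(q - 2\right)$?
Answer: $-54634$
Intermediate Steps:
$m{\left(q \right)} = \left(-2 + q\right) \left(q + q^{2}\right)$ ($m{\left(q \right)} = \left(q + q^{2}\right) \left(-2 + q\right) = \left(-2 + q\right) \left(q + q^{2}\right)$)
$59 \left(m{\left(-9 \right)} - 134\right) = 59 \left(- 9 \left(-2 + \left(-9\right)^{2} - -9\right) - 134\right) = 59 \left(- 9 \left(-2 + 81 + 9\right) - 134\right) = 59 \left(\left(-9\right) 88 - 134\right) = 59 \left(-792 - 134\right) = 59 \left(-926\right) = -54634$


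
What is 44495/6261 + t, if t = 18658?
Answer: 116862233/6261 ≈ 18665.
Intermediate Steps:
44495/6261 + t = 44495/6261 + 18658 = 116862233/6261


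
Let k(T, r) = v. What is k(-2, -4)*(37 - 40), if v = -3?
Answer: 9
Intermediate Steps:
k(T, r) = -3
k(-2, -4)*(37 - 40) = -3*(37 - 40) = -3*(-3) = 9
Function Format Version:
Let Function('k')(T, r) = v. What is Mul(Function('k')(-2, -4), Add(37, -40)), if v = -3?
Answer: 9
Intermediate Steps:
Function('k')(T, r) = -3
Mul(Function('k')(-2, -4), Add(37, -40)) = Mul(-3, Add(37, -40)) = Mul(-3, -3) = 9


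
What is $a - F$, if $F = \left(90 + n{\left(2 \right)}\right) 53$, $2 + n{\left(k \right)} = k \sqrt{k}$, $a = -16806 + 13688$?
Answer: $-7782 - 106 \sqrt{2} \approx -7931.9$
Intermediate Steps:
$a = -3118$
$n{\left(k \right)} = -2 + k^{\frac{3}{2}}$ ($n{\left(k \right)} = -2 + k \sqrt{k} = -2 + k^{\frac{3}{2}}$)
$F = 4664 + 106 \sqrt{2}$ ($F = \left(90 - \left(2 - 2^{\frac{3}{2}}\right)\right) 53 = \left(90 - \left(2 - 2 \sqrt{2}\right)\right) 53 = \left(88 + 2 \sqrt{2}\right) 53 = 4664 + 106 \sqrt{2} \approx 4813.9$)
$a - F = -3118 - \left(4664 + 106 \sqrt{2}\right) = -7782 - 106 \sqrt{2}$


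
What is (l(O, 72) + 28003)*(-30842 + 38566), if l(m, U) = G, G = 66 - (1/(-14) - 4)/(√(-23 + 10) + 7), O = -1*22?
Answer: 6721063703/31 - 110067*I*√13/217 ≈ 2.1681e+8 - 1828.8*I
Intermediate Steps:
O = -22
G = 66 + 57/(14*(7 + I*√13)) (G = 66 - (-1/14 - 4)/(√(-13) + 7) = 66 - (-57)/(14*(I*√13 + 7)) = 66 - (-57)/(14*(7 + I*√13)) = 66 + 57/(14*(7 + I*√13)) ≈ 66.46 - 0.23677*I)
l(m, U) = 8241/124 - 57*I*√13/868
(l(O, 72) + 28003)*(-30842 + 38566) = ((8241/124 - 57*I*√13/868) + 28003)*(-30842 + 38566) = (3480613/124 - 57*I*√13/868)*7724 = 6721063703/31 - 110067*I*√13/217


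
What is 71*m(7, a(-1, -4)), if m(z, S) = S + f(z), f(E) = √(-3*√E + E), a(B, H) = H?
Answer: -284 + 71*√(7 - 3*√7) ≈ -284.0 + 68.736*I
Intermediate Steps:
f(E) = √(E - 3*√E)
m(z, S) = S + √(z - 3*√z)
71*m(7, a(-1, -4)) = 71*(-4 + √(7 - 3*√7)) = -284 + 71*√(7 - 3*√7)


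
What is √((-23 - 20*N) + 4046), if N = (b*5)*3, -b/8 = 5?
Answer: 7*√327 ≈ 126.58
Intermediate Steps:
b = -40 (b = -8*5 = -40)
N = -600 (N = -40*5*3 = -200*3 = -600)
√((-23 - 20*N) + 4046) = √((-23 - 20*(-600)) + 4046) = √((-23 + 12000) + 4046) = √(11977 + 4046) = √16023 = 7*√327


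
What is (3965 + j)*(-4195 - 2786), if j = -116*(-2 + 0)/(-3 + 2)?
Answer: -26060073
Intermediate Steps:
j = -232 (j = -(-232)/(-1) = -(-232)*(-1) = -116*2 = -232)
(3965 + j)*(-4195 - 2786) = (3965 - 232)*(-4195 - 2786) = 3733*(-6981) = -26060073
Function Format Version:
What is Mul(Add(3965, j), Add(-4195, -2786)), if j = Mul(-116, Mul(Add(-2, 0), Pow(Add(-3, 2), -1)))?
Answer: -26060073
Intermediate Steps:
j = -232 (j = Mul(-116, Mul(-2, Pow(-1, -1))) = Mul(-116, Mul(-2, -1)) = Mul(-116, 2) = -232)
Mul(Add(3965, j), Add(-4195, -2786)) = Mul(Add(3965, -232), Add(-4195, -2786)) = Mul(3733, -6981) = -26060073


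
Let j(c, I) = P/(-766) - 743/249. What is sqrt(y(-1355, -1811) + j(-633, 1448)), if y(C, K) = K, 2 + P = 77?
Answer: I*sqrt(65995315731858)/190734 ≈ 42.592*I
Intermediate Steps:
P = 75 (P = -2 + 77 = 75)
j(c, I) = -587813/190734 (j(c, I) = 75/(-766) - 743/249 = 75*(-1/766) - 743*1/249 = -75/766 - 743/249 = -587813/190734)
sqrt(y(-1355, -1811) + j(-633, 1448)) = sqrt(-1811 - 587813/190734) = sqrt(-346007087/190734) = I*sqrt(65995315731858)/190734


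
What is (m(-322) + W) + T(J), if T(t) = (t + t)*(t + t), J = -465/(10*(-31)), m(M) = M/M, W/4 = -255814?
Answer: -1023246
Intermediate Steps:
W = -1023256 (W = 4*(-255814) = -1023256)
m(M) = 1
J = 3/2 (J = -465/(-310) = -465*(-1/310) = 3/2 ≈ 1.5000)
T(t) = 4*t² (T(t) = (2*t)*(2*t) = 4*t²)
(m(-322) + W) + T(J) = (1 - 1023256) + 4*(3/2)² = -1023255 + 4*(9/4) = -1023255 + 9 = -1023246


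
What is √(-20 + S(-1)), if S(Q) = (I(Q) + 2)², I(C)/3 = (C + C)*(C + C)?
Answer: 4*√11 ≈ 13.266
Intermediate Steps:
I(C) = 12*C² (I(C) = 3*((C + C)*(C + C)) = 3*((2*C)*(2*C)) = 3*(4*C²) = 12*C²)
S(Q) = (2 + 12*Q²)² (S(Q) = (12*Q² + 2)² = (2 + 12*Q²)²)
√(-20 + S(-1)) = √(-20 + 4*(1 + 6*(-1)²)²) = √(-20 + 4*(1 + 6*1)²) = √(-20 + 4*(1 + 6)²) = √(-20 + 4*7²) = √(-20 + 4*49) = √(-20 + 196) = √176 = 4*√11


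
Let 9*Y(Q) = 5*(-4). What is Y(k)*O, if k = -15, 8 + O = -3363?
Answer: 67420/9 ≈ 7491.1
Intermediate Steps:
O = -3371 (O = -8 - 3363 = -3371)
Y(Q) = -20/9 (Y(Q) = (5*(-4))/9 = (⅑)*(-20) = -20/9)
Y(k)*O = -20/9*(-3371) = 67420/9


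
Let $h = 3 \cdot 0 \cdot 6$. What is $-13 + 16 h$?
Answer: $-13$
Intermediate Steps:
$h = 0$ ($h = 0 \cdot 6 = 0$)
$-13 + 16 h = -13 + 16 \cdot 0 = -13 + 0 = -13$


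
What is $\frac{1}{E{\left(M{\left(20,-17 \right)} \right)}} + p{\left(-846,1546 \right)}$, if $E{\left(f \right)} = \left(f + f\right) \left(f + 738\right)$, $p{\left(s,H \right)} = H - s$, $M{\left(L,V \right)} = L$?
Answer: $\frac{72525441}{30320} \approx 2392.0$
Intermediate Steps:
$E{\left(f \right)} = 2 f \left(738 + f\right)$
$\frac{1}{E{\left(M{\left(20,-17 \right)} \right)}} + p{\left(-846,1546 \right)} = \frac{1}{2 \cdot 20 \left(738 + 20\right)} + \left(1546 - -846\right) = \frac{1}{2 \cdot 20 \cdot 758} + \left(1546 + 846\right) = \frac{1}{30320} + 2392 = \frac{72525441}{30320}$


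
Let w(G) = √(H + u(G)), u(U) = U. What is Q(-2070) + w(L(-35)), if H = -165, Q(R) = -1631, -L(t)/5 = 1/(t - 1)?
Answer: -1631 + I*√5935/6 ≈ -1631.0 + 12.84*I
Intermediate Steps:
L(t) = -5/(-1 + t) (L(t) = -5/(t - 1) = -5/(-1 + t))
w(G) = √(-165 + G)
Q(-2070) + w(L(-35)) = -1631 + √(-165 - 5/(-1 - 35)) = -1631 + √(-165 - 5/(-36)) = -1631 + √(-165 - 5*(-1/36)) = -1631 + √(-165 + 5/36) = -1631 + √(-5935/36) = -1631 + I*√5935/6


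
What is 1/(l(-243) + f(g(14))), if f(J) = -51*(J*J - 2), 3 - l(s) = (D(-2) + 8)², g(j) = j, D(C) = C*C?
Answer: -1/10035 ≈ -9.9651e-5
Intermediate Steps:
D(C) = C²
l(s) = -141 (l(s) = 3 - ((-2)² + 8)² = 3 - (4 + 8)² = 3 - 1*12² = 3 - 1*144 = 3 - 144 = -141)
f(J) = 102 - 51*J² (f(J) = -51*(J² - 2) = -51*(-2 + J²) = 102 - 51*J²)
1/(l(-243) + f(g(14))) = 1/(-141 + (102 - 51*14²)) = 1/(-141 + (102 - 51*196)) = 1/(-141 + (102 - 9996)) = 1/(-141 - 9894) = 1/(-10035) = -1/10035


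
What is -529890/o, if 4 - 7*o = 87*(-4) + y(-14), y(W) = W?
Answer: -618205/61 ≈ -10135.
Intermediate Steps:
o = 366/7 (o = 4/7 - (87*(-4) - 14)/7 = 4/7 - (-348 - 14)/7 = 4/7 - ⅐*(-362) = 4/7 + 362/7 = 366/7 ≈ 52.286)
-529890/o = -529890/366/7 = -529890*7/366 = -1*618205/61 = -618205/61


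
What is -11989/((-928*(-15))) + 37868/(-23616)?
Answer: -4220077/1712160 ≈ -2.4648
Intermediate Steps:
-11989/((-928*(-15))) + 37868/(-23616) = -11989/13920 + 37868*(-1/23616) = -11989*1/13920 - 9467/5904 = -11989/13920 - 9467/5904 = -4220077/1712160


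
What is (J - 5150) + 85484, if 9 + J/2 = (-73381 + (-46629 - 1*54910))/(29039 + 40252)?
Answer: 5564826116/69291 ≈ 80311.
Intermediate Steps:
J = -1597078/69291 (J = -18 + 2*((-73381 + (-46629 - 1*54910))/(29039 + 40252)) = -18 + 2*((-73381 + (-46629 - 54910))/69291) = -18 + 2*((-73381 - 101539)*(1/69291)) = -18 + 2*(-174920*1/69291) = -18 + 2*(-174920/69291) = -18 - 349840/69291 = -1597078/69291 ≈ -23.049)
(J - 5150) + 85484 = (-1597078/69291 - 5150) + 85484 = -358445728/69291 + 85484 = 5564826116/69291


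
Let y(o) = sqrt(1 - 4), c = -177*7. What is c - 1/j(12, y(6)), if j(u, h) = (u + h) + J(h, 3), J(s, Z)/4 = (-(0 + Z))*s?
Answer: -209395/169 - 11*I*sqrt(3)/507 ≈ -1239.0 - 0.037579*I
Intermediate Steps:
c = -1239
y(o) = I*sqrt(3) (y(o) = sqrt(-3) = I*sqrt(3))
J(s, Z) = -4*Z*s (J(s, Z) = 4*((-(0 + Z))*s) = 4*((-Z)*s) = 4*(-Z*s) = -4*Z*s)
j(u, h) = u - 11*h (j(u, h) = (u + h) - 4*3*h = (h + u) - 12*h = u - 11*h)
c - 1/j(12, y(6)) = -1239 - 1/(12 - 11*I*sqrt(3))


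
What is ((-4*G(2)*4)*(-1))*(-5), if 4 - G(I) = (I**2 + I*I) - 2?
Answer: 160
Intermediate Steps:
G(I) = 6 - 2*I**2 (G(I) = 4 - ((I**2 + I*I) - 2) = 4 - ((I**2 + I**2) - 2) = 4 - (2*I**2 - 2) = 4 - (-2 + 2*I**2) = 4 + (2 - 2*I**2) = 6 - 2*I**2)
((-4*G(2)*4)*(-1))*(-5) = ((-4*(6 - 2*2**2)*4)*(-1))*(-5) = ((-4*(6 - 2*4)*4)*(-1))*(-5) = ((-4*(6 - 8)*4)*(-1))*(-5) = ((-4*(-2)*4)*(-1))*(-5) = ((8*4)*(-1))*(-5) = (32*(-1))*(-5) = -32*(-5) = 160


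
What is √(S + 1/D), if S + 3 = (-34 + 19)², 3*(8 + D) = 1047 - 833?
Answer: 3*√890530/190 ≈ 14.900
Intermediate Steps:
D = 190/3 (D = -8 + (1047 - 833)/3 = -8 + (⅓)*214 = -8 + 214/3 = 190/3 ≈ 63.333)
S = 222 (S = -3 + (-34 + 19)² = -3 + (-15)² = -3 + 225 = 222)
√(S + 1/D) = √(222 + 1/(190/3)) = √(222 + 3/190) = √(42183/190) = 3*√890530/190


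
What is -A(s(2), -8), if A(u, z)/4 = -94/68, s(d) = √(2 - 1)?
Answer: 94/17 ≈ 5.5294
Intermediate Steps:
s(d) = 1 (s(d) = √1 = 1)
A(u, z) = -94/17 (A(u, z) = 4*(-94/68) = 4*(-94*1/68) = 4*(-47/34) = -94/17)
-A(s(2), -8) = -1*(-94/17) = 94/17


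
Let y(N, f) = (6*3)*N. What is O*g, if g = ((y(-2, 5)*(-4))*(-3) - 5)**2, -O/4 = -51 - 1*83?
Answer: 102359384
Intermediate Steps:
y(N, f) = 18*N
O = 536 (O = -4*(-51 - 1*83) = -4*(-51 - 83) = -4*(-134) = 536)
g = 190969 (g = (((18*(-2))*(-4))*(-3) - 5)**2 = (-36*(-4)*(-3) - 5)**2 = (144*(-3) - 5)**2 = (-432 - 5)**2 = (-437)**2 = 190969)
O*g = 536*190969 = 102359384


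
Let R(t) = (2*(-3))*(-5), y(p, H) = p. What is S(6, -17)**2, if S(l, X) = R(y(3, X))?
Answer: 900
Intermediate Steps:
R(t) = 30 (R(t) = -6*(-5) = 30)
S(l, X) = 30
S(6, -17)**2 = 30**2 = 900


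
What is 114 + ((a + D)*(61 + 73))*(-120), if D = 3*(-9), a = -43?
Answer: 1125714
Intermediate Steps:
D = -27
114 + ((a + D)*(61 + 73))*(-120) = 114 + ((-43 - 27)*(61 + 73))*(-120) = 114 - 70*134*(-120) = 114 - 9380*(-120) = 114 + 1125600 = 1125714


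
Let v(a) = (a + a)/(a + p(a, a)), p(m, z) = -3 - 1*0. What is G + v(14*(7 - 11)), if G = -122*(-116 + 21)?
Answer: 683922/59 ≈ 11592.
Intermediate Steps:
p(m, z) = -3 (p(m, z) = -3 + 0 = -3)
v(a) = 2*a/(-3 + a) (v(a) = (a + a)/(a - 3) = (2*a)/(-3 + a) = 2*a/(-3 + a))
G = 11590 (G = -122*(-95) = 11590)
G + v(14*(7 - 11)) = 11590 + 2*(14*(7 - 11))/(-3 + 14*(7 - 11)) = 11590 + 2*(14*(-4))/(-3 + 14*(-4)) = 11590 + 2*(-56)/(-3 - 56) = 11590 + 2*(-56)/(-59) = 11590 + 2*(-56)*(-1/59) = 11590 + 112/59 = 683922/59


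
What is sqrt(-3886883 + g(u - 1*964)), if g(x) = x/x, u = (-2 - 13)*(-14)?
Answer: I*sqrt(3886882) ≈ 1971.5*I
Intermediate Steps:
u = 210 (u = -15*(-14) = 210)
g(x) = 1
sqrt(-3886883 + g(u - 1*964)) = sqrt(-3886883 + 1) = sqrt(-3886882) = I*sqrt(3886882)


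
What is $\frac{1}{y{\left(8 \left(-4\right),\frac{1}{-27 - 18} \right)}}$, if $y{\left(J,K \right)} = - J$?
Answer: $\frac{1}{32} \approx 0.03125$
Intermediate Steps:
$\frac{1}{y{\left(8 \left(-4\right),\frac{1}{-27 - 18} \right)}} = \frac{1}{\left(-1\right) 8 \left(-4\right)} = \frac{1}{\left(-1\right) \left(-32\right)} = \frac{1}{32}$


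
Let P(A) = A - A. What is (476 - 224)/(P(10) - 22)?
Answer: -126/11 ≈ -11.455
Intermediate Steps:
P(A) = 0
(476 - 224)/(P(10) - 22) = (476 - 224)/(0 - 22) = 252/(-22) = 252*(-1/22) = -126/11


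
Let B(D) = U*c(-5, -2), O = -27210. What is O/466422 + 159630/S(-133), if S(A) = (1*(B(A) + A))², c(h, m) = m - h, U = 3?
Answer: 6169713575/597642056 ≈ 10.323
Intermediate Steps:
B(D) = 9 (B(D) = 3*(-2 - 1*(-5)) = 3*(-2 + 5) = 3*3 = 9)
S(A) = (9 + A)² (S(A) = (1*(9 + A))² = (9 + A)²)
O/466422 + 159630/S(-133) = -27210/466422 + 159630/((9 - 133)²) = -27210*1/466422 + 159630/((-124)²) = -4535/77737 + 159630/15376 = -4535/77737 + 159630*(1/15376) = -4535/77737 + 79815/7688 = 6169713575/597642056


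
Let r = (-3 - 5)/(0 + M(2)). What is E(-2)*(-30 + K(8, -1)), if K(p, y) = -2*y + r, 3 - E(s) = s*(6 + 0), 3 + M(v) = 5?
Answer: -480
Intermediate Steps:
M(v) = 2 (M(v) = -3 + 5 = 2)
r = -4 (r = (-3 - 5)/(0 + 2) = -8/2 = -8*½ = -4)
E(s) = 3 - 6*s (E(s) = 3 - s*(6 + 0) = 3 - s*6 = 3 - 6*s)
K(p, y) = -4 - 2*y (K(p, y) = -2*y - 4 = -4 - 2*y)
E(-2)*(-30 + K(8, -1)) = (3 - 6*(-2))*(-30 + (-4 - 2*(-1))) = (3 + 12)*(-30 + (-4 + 2)) = 15*(-30 - 2) = 15*(-32) = -480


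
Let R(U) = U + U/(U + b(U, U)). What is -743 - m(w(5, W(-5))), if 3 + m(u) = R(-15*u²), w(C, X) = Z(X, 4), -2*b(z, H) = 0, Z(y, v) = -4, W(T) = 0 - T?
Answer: -501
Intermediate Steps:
W(T) = -T
b(z, H) = 0 (b(z, H) = -½*0 = 0)
w(C, X) = -4
R(U) = 1 + U (R(U) = U + U/(U + 0) = U + U/U = U + 1 = 1 + U)
m(u) = -2 - 15*u² (m(u) = -3 + (1 - 15*u²) = -2 - 15*u²)
-743 - m(w(5, W(-5))) = -743 - (-2 - 15*(-4)²) = -743 - (-2 - 15*16) = -743 - (-2 - 240) = -743 - 1*(-242) = -743 + 242 = -501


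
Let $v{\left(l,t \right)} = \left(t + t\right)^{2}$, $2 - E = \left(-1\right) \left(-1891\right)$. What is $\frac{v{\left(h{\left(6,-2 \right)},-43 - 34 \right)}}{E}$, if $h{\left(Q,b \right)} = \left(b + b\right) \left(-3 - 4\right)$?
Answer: $- \frac{23716}{1889} \approx -12.555$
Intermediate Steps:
$h{\left(Q,b \right)} = - 14 b$ ($h{\left(Q,b \right)} = 2 b \left(-7\right) = - 14 b$)
$E = -1889$ ($E = 2 - \left(-1\right) \left(-1891\right) = 2 - 1891 = -1889$)
$v{\left(l,t \right)} = 4 t^{2}$ ($v{\left(l,t \right)} = \left(2 t\right)^{2} = 4 t^{2}$)
$\frac{v{\left(h{\left(6,-2 \right)},-43 - 34 \right)}}{E} = \frac{4 \left(-43 - 34\right)^{2}}{-1889} = 4 \left(-77\right)^{2} \left(- \frac{1}{1889}\right) = 4 \cdot 5929 \left(- \frac{1}{1889}\right) = 23716 \left(- \frac{1}{1889}\right) = - \frac{23716}{1889}$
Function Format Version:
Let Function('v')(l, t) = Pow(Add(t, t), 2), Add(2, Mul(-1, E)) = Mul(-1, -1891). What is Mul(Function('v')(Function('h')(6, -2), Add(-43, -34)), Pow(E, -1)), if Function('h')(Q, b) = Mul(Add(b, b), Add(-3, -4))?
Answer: Rational(-23716, 1889) ≈ -12.555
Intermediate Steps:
Function('h')(Q, b) = Mul(-14, b) (Function('h')(Q, b) = Mul(Mul(2, b), -7) = Mul(-14, b))
E = -1889 (E = Add(2, Mul(-1, Mul(-1, -1891))) = Add(2, Mul(-1, 1891)) = Add(2, -1891) = -1889)
Function('v')(l, t) = Mul(4, Pow(t, 2)) (Function('v')(l, t) = Pow(Mul(2, t), 2) = Mul(4, Pow(t, 2)))
Mul(Function('v')(Function('h')(6, -2), Add(-43, -34)), Pow(E, -1)) = Mul(Mul(4, Pow(Add(-43, -34), 2)), Pow(-1889, -1)) = Mul(Mul(4, Pow(-77, 2)), Rational(-1, 1889)) = Mul(Mul(4, 5929), Rational(-1, 1889)) = Mul(23716, Rational(-1, 1889)) = Rational(-23716, 1889)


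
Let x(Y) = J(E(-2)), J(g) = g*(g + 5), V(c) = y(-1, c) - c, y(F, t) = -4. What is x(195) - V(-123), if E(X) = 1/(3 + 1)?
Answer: -1883/16 ≈ -117.69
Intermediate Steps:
E(X) = ¼ (E(X) = 1/4 = ¼)
V(c) = -4 - c
J(g) = g*(5 + g)
x(Y) = 21/16 (x(Y) = (5 + ¼)/4 = (¼)*(21/4) = 21/16)
x(195) - V(-123) = 21/16 - (-4 - 1*(-123)) = 21/16 - (-4 + 123) = 21/16 - 1*119 = 21/16 - 119 = -1883/16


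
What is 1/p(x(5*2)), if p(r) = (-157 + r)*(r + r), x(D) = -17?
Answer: 1/5916 ≈ 0.00016903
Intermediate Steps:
p(r) = 2*r*(-157 + r) (p(r) = (-157 + r)*(2*r) = 2*r*(-157 + r))
1/p(x(5*2)) = 1/(2*(-17)*(-157 - 17)) = 1/(2*(-17)*(-174)) = 1/5916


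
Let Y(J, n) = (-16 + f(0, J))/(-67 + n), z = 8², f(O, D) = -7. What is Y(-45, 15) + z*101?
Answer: 336151/52 ≈ 6464.4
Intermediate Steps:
z = 64
Y(J, n) = -23/(-67 + n) (Y(J, n) = (-16 - 7)/(-67 + n) = -23/(-67 + n))
Y(-45, 15) + z*101 = -23/(-67 + 15) + 64*101 = -23/(-52) + 6464 = -23*(-1/52) + 6464 = 23/52 + 6464 = 336151/52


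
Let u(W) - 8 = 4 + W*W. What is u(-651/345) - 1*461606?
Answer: -6104533561/13225 ≈ -4.6159e+5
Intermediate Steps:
u(W) = 12 + W² (u(W) = 8 + (4 + W*W) = 8 + (4 + W²) = 12 + W²)
u(-651/345) - 1*461606 = (12 + (-651/345)²) - 1*461606 = (12 + (-651*1/345)²) - 461606 = (12 + (-217/115)²) - 461606 = (12 + 47089/13225) - 461606 = 205789/13225 - 461606 = -6104533561/13225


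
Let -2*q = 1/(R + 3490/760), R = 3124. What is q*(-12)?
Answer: 456/237773 ≈ 0.0019178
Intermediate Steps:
q = -38/237773 (q = -1/(2*(3124 + 3490/760)) = -1/(2*(3124 + 3490*(1/760))) = -1/(2*(3124 + 349/76)) = -1/(2*237773/76) = -½*76/237773 = -38/237773 ≈ -0.00015982)
q*(-12) = -38/237773*(-12) = 456/237773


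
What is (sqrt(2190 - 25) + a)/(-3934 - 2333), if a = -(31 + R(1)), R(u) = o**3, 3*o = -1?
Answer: 836/169209 - sqrt(2165)/6267 ≈ -0.0024839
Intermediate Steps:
o = -1/3 (o = (1/3)*(-1) = -1/3 ≈ -0.33333)
R(u) = -1/27 (R(u) = (-1/3)**3 = -1/27)
a = -836/27 (a = -(31 - 1/27) = -1*836/27 = -836/27 ≈ -30.963)
(sqrt(2190 - 25) + a)/(-3934 - 2333) = (sqrt(2190 - 25) - 836/27)/(-3934 - 2333) = (sqrt(2165) - 836/27)/(-6267) = (-836/27 + sqrt(2165))*(-1/6267) = 836/169209 - sqrt(2165)/6267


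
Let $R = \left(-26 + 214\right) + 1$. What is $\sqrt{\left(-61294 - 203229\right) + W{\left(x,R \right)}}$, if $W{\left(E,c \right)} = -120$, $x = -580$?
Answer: $i \sqrt{264643} \approx 514.43 i$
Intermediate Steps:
$R = 189$ ($R = 188 + 1 = 189$)
$\sqrt{\left(-61294 - 203229\right) + W{\left(x,R \right)}} = \sqrt{\left(-61294 - 203229\right) - 120} = \sqrt{-264523 - 120} = \sqrt{-264643} = i \sqrt{264643}$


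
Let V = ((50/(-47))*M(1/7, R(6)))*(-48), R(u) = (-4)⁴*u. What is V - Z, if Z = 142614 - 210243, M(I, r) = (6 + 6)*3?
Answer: 3264963/47 ≈ 69467.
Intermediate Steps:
R(u) = 256*u
M(I, r) = 36 (M(I, r) = 12*3 = 36)
Z = -67629
V = 86400/47 (V = ((50/(-47))*36)*(-48) = ((50*(-1/47))*36)*(-48) = -50/47*36*(-48) = -1800/47*(-48) = 86400/47 ≈ 1838.3)
V - Z = 86400/47 - 1*(-67629) = 86400/47 + 67629 = 3264963/47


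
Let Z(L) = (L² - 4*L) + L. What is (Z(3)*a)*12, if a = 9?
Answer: 0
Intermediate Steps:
Z(L) = L² - 3*L
(Z(3)*a)*12 = ((3*(-3 + 3))*9)*12 = ((3*0)*9)*12 = (0*9)*12 = 0*12 = 0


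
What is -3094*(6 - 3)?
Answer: -9282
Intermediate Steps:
-3094*(6 - 3) = -3094*3 = -442*21 = -9282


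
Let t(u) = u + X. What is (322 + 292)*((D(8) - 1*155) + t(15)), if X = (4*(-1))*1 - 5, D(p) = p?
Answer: -86574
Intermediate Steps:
X = -9 (X = -4*1 - 5 = -4 - 5 = -9)
t(u) = -9 + u (t(u) = u - 9 = -9 + u)
(322 + 292)*((D(8) - 1*155) + t(15)) = (322 + 292)*((8 - 1*155) + (-9 + 15)) = 614*((8 - 155) + 6) = 614*(-147 + 6) = 614*(-141) = -86574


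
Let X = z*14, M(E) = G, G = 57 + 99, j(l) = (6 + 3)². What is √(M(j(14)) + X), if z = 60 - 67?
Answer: √58 ≈ 7.6158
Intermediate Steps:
z = -7
j(l) = 81 (j(l) = 9² = 81)
G = 156
M(E) = 156
X = -98 (X = -7*14 = -98)
√(M(j(14)) + X) = √(156 - 98) = √58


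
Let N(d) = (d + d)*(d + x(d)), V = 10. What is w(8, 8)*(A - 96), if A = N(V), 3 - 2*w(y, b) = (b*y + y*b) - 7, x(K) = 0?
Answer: -6136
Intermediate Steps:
N(d) = 2*d**2 (N(d) = (d + d)*(d + 0) = (2*d)*d = 2*d**2)
w(y, b) = 5 - b*y (w(y, b) = 3/2 - ((b*y + y*b) - 7)/2 = 3/2 - ((b*y + b*y) - 7)/2 = 3/2 - (2*b*y - 7)/2 = 3/2 - (-7 + 2*b*y)/2 = 3/2 + (7/2 - b*y) = 5 - b*y)
A = 200 (A = 2*10**2 = 2*100 = 200)
w(8, 8)*(A - 96) = (5 - 1*8*8)*(200 - 96) = (5 - 64)*104 = -59*104 = -6136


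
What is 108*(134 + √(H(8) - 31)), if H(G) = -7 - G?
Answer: 14472 + 108*I*√46 ≈ 14472.0 + 732.49*I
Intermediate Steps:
108*(134 + √(H(8) - 31)) = 108*(134 + √((-7 - 1*8) - 31)) = 108*(134 + √((-7 - 8) - 31)) = 108*(134 + √(-15 - 31)) = 108*(134 + √(-46)) = 108*(134 + I*√46) = 14472 + 108*I*√46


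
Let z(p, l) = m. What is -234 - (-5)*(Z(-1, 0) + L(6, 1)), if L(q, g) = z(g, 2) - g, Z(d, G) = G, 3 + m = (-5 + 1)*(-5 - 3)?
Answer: -94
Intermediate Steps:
m = 29 (m = -3 + (-5 + 1)*(-5 - 3) = -3 - 4*(-8) = -3 + 32 = 29)
z(p, l) = 29
L(q, g) = 29 - g
-234 - (-5)*(Z(-1, 0) + L(6, 1)) = -234 - (-5)*(0 + (29 - 1*1)) = -234 - (-5)*(0 + (29 - 1)) = -234 - (-5)*(0 + 28) = -234 - (-5)*28 = -234 - 1*(-140) = -234 + 140 = -94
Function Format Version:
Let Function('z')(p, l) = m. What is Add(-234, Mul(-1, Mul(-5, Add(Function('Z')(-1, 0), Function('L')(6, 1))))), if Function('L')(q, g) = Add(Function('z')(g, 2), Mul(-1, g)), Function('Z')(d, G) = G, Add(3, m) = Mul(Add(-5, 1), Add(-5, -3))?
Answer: -94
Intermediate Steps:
m = 29 (m = Add(-3, Mul(Add(-5, 1), Add(-5, -3))) = Add(-3, Mul(-4, -8)) = Add(-3, 32) = 29)
Function('z')(p, l) = 29
Function('L')(q, g) = Add(29, Mul(-1, g))
Add(-234, Mul(-1, Mul(-5, Add(Function('Z')(-1, 0), Function('L')(6, 1))))) = Add(-234, Mul(-1, Mul(-5, Add(0, Add(29, Mul(-1, 1)))))) = Add(-234, Mul(-1, Mul(-5, Add(0, Add(29, -1))))) = Add(-234, Mul(-1, Mul(-5, Add(0, 28)))) = Add(-234, Mul(-1, Mul(-5, 28))) = Add(-234, Mul(-1, -140)) = Add(-234, 140) = -94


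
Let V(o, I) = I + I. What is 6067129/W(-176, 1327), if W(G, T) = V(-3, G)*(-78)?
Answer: 6067129/27456 ≈ 220.98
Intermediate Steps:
V(o, I) = 2*I
W(G, T) = -156*G (W(G, T) = (2*G)*(-78) = -156*G)
6067129/W(-176, 1327) = 6067129/((-156*(-176))) = 6067129/27456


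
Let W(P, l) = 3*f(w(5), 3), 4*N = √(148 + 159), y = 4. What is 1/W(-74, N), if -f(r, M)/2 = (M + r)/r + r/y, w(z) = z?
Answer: -10/171 ≈ -0.058480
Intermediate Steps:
N = √307/4 (N = √(148 + 159)/4 = √307/4 ≈ 4.3804)
f(r, M) = -r/2 - 2*(M + r)/r (f(r, M) = -2*((M + r)/r + r/4) = -2*(r/4 + (M + r)/r) = -r/2 - 2*(M + r)/r)
W(P, l) = -171/10 (W(P, l) = 3*(-2 - ½*5 - 2*3/5) = 3*(-2 - 5/2 - 2*3*⅕) = 3*(-2 - 5/2 - 6/5) = 3*(-57/10) = -171/10)
1/W(-74, N) = 1/(-171/10) = -10/171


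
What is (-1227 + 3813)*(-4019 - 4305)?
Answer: -21525864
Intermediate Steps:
(-1227 + 3813)*(-4019 - 4305) = 2586*(-8324) = -21525864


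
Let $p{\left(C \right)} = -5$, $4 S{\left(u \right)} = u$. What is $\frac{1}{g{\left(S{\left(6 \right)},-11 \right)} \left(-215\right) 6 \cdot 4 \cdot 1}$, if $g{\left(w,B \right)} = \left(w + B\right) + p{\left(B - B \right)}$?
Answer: $\frac{1}{74820} \approx 1.3365 \cdot 10^{-5}$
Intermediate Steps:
$S{\left(u \right)} = \frac{u}{4}$
$g{\left(w,B \right)} = -5 + B + w$ ($g{\left(w,B \right)} = \left(w + B\right) - 5 = \left(B + w\right) - 5 = -5 + B + w$)
$\frac{1}{g{\left(S{\left(6 \right)},-11 \right)} \left(-215\right) 6 \cdot 4 \cdot 1} = \frac{1}{\left(-5 - 11 + \frac{1}{4} \cdot 6\right) \left(-215\right) 6 \cdot 4 \cdot 1} = \frac{1}{\left(-5 - 11 + \frac{3}{2}\right) \left(-215\right) 24 \cdot 1} = \frac{1}{\left(- \frac{29}{2}\right) \left(-215\right) 24} = \frac{1}{\frac{6235}{2} \cdot 24} = \frac{1}{74820}$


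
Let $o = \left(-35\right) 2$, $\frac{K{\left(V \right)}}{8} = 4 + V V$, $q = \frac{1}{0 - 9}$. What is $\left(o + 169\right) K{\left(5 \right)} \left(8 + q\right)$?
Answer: $181192$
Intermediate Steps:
$q = - \frac{1}{9}$ ($q = \frac{1}{-9} = - \frac{1}{9} \approx -0.11111$)
$K{\left(V \right)} = 32 + 8 V^{2}$ ($K{\left(V \right)} = 8 \left(4 + V V\right) = 8 \left(4 + V^{2}\right) = 32 + 8 V^{2}$)
$o = -70$
$\left(o + 169\right) K{\left(5 \right)} \left(8 + q\right) = \left(-70 + 169\right) \left(32 + 8 \cdot 5^{2}\right) \left(8 - \frac{1}{9}\right) = 99 \left(32 + 8 \cdot 25\right) \frac{71}{9} = 99 \left(32 + 200\right) \frac{71}{9} = 99 \cdot 232 \cdot \frac{71}{9} = 99 \cdot \frac{16472}{9} = 181192$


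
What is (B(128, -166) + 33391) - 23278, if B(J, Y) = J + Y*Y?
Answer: 37797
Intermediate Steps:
B(J, Y) = J + Y²
(B(128, -166) + 33391) - 23278 = ((128 + (-166)²) + 33391) - 23278 = ((128 + 27556) + 33391) - 23278 = (27684 + 33391) - 23278 = 61075 - 23278 = 37797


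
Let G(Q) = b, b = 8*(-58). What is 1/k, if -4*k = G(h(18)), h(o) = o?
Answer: 1/116 ≈ 0.0086207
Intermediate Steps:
b = -464
G(Q) = -464
k = 116 (k = -1/4*(-464) = 116)
1/k = 1/116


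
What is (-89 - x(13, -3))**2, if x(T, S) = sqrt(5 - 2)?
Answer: (89 + sqrt(3))**2 ≈ 8232.3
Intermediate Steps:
x(T, S) = sqrt(3)
(-89 - x(13, -3))**2 = (-89 - sqrt(3))**2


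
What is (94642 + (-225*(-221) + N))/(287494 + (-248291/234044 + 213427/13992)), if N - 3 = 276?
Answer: 118419642427152/235378906889807 ≈ 0.50310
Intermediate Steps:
N = 279 (N = 3 + 276 = 279)
(94642 + (-225*(-221) + N))/(287494 + (-248291/234044 + 213427/13992)) = (94642 + (-225*(-221) + 279))/(287494 + (-248291/234044 + 213427/13992)) = (94642 + (49725 + 279))/(287494 + (-248291*1/234044 + 213427*(1/13992))) = (94642 + 50004)/(287494 + (-248291/234044 + 213427/13992)) = 144646/(287494 + 11619305279/818685912) = 144646/(235378906889807/818685912) = 144646*(818685912/235378906889807) = 118419642427152/235378906889807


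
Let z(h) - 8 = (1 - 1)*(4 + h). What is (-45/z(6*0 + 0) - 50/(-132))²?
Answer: 1918225/69696 ≈ 27.523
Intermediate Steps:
z(h) = 8 (z(h) = 8 + (1 - 1)*(4 + h) = 8 + 0*(4 + h) = 8 + 0 = 8)
(-45/z(6*0 + 0) - 50/(-132))² = (-45/8 - 50/(-132))² = (-45*⅛ - 50*(-1/132))² = (-45/8 + 25/66)² = (-1385/264)² = 1918225/69696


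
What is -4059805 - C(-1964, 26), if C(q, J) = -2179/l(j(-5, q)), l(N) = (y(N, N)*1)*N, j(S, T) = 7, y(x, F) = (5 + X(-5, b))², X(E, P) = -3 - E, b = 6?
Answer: -1392510936/343 ≈ -4.0598e+6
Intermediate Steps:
y(x, F) = 49 (y(x, F) = (5 + (-3 - 1*(-5)))² = (5 + (-3 + 5))² = (5 + 2)² = 7² = 49)
l(N) = 49*N (l(N) = (49*1)*N = 49*N)
C(q, J) = -2179/343 (C(q, J) = -2179/(49*7) = -2179/343)
-4059805 - C(-1964, 26) = -4059805 - 1*(-2179/343) = -4059805 + 2179/343 = -1392510936/343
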